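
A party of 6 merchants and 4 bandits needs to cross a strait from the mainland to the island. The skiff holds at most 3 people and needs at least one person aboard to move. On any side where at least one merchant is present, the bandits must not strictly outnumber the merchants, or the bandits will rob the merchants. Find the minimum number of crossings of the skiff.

9

Counting alone: each trip to the island takes at most 3 across and each return brings at least 1 back, so after t trips out (and t−1 returns) at most 3t − (t−1) of the 10 are across; that first reaches 10 at t = 5, so at least 9 crossings are needed.
The plan below uses exactly 9 crossings, so it is optimal:
1. 2 bandits → the island.  (the mainland: 6M 2B; the island: 0M 2B)
2. 1 bandit ← the mainland.  (the mainland: 6M 3B; the island: 0M 1B)
3. 3 bandits → the island.  (the mainland: 6M 0B; the island: 0M 4B)
4. 1 bandit ← the mainland.  (the mainland: 6M 1B; the island: 0M 3B)
5. 3 merchants → the island.  (the mainland: 3M 1B; the island: 3M 3B)
6. 1 bandit ← the mainland.  (the mainland: 3M 2B; the island: 3M 2B)
7. 1 merchant and 2 bandits → the island.  (the mainland: 2M 0B; the island: 4M 4B)
8. 1 bandit ← the mainland.  (the mainland: 2M 1B; the island: 4M 3B)
9. 2 merchants and 1 bandit → the island.  (the mainland: 0M 0B; the island: 6M 4B)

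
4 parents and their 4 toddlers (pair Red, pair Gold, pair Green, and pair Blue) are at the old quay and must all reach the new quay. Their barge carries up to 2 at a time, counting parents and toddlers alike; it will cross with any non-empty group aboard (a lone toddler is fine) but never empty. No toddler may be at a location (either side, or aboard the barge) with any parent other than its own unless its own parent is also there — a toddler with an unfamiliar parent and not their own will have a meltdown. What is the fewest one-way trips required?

Following every safe sequence of crossings from the start, the most of the 8 that can be at the new quay as the barge arrives there on crossings 1, 3, 5 is 2, 3, 4 respectively; the best ever achieved is 4 of 8.
From crossing 7 on, no configuration arises that was not already reachable earlier: only 44 distinct safe configurations (who is on which side, and where the barge is) can ever be reached, none of them has everyone across, and every continuation just revisits them. So no valid plan exists.

impossible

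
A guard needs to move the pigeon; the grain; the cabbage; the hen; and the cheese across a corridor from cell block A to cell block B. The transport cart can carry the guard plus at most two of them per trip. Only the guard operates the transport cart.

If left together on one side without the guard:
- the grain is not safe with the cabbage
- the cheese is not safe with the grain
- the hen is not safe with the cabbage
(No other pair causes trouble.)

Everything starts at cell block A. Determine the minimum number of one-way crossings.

5

Counting alone: the guard can take at most 2 across per trip to cell block B, so moving all 5 needs at least 3 loaded trips out, with a return between consecutive ones — at least 5 crossings.
The plan below uses exactly 5 crossings, so it is optimal:
1. Guard goes to cell block B with the cabbage and the grain.
2. Guard goes back to cell block A with the grain.
3. Guard goes to cell block B with the cheese and the pigeon.
4. Guard goes back to cell block A alone.
5. Guard goes to cell block B with the grain and the hen.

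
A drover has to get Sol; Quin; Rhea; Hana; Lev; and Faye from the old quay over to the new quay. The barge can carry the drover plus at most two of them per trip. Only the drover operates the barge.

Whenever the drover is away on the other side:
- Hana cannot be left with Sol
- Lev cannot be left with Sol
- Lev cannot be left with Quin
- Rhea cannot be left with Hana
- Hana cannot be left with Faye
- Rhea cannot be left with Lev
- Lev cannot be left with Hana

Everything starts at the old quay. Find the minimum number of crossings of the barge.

Counting alone: the drover can take at most 2 across per trip to the new quay, so moving all 6 needs at least 3 loaded trips out, with a return between consecutive ones — at least 5 crossings.
The safety rule pushes this higher. Following every safe sequence of crossings, the most of the 6 that can be at the new quay as the barge arrives there on crossings 5, 7 is 4, 5 respectively — never all 6.
So no plan with fewer than 9 crossings exists, and this one achieves 9:
1. Drover goes to the new quay with Hana and Lev.  [the old quay: Faye, Quin, Rhea, Sol | the new quay: Hana, Lev]
2. Drover goes back to the old quay with Hana.  [the old quay: Faye, Hana, Quin, Rhea, Sol | the new quay: Lev]
3. Drover goes to the new quay with Hana and Quin.  [the old quay: Faye, Rhea, Sol | the new quay: Hana, Lev, Quin]
4. Drover goes back to the old quay with Lev.  [the old quay: Faye, Lev, Rhea, Sol | the new quay: Hana, Quin]
5. Drover goes to the new quay with Rhea and Sol.  [the old quay: Faye, Lev | the new quay: Hana, Quin, Rhea, Sol]
6. Drover goes back to the old quay with Hana.  [the old quay: Faye, Hana, Lev | the new quay: Quin, Rhea, Sol]
7. Drover goes to the new quay with Faye and Hana.  [the old quay: Lev | the new quay: Faye, Hana, Quin, Rhea, Sol]
8. Drover goes back to the old quay with Hana.  [the old quay: Hana, Lev | the new quay: Faye, Quin, Rhea, Sol]
9. Drover goes to the new quay with Hana and Lev.  [the old quay: — | the new quay: Faye, Hana, Lev, Quin, Rhea, Sol]

9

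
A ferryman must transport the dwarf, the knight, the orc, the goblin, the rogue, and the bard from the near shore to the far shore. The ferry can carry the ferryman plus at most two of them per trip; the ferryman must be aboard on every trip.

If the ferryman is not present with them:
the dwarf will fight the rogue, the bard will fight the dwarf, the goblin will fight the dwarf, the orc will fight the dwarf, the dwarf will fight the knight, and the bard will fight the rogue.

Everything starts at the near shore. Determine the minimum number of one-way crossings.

Counting alone: the ferryman can take at most 2 across per trip to the far shore, so moving all 6 needs at least 3 loaded trips out, with a return between consecutive ones — at least 5 crossings.
The safety rule pushes this higher. Following every safe sequence of crossings, the most of the 6 that can be at the far shore as the ferry arrives there on crossings 5, 7 is 4, 5 respectively — never all 6.
So no plan with fewer than 9 crossings exists, and this one achieves 9:
1. Ferryman goes to the far shore with the dwarf and the rogue.
2. Ferryman goes back to the near shore with the dwarf.
3. Ferryman goes to the far shore with the dwarf and the knight.
4. Ferryman goes back to the near shore with the dwarf.
5. Ferryman goes to the far shore with the dwarf and the orc.
6. Ferryman goes back to the near shore with the dwarf.
7. Ferryman goes to the far shore with the dwarf and the goblin.
8. Ferryman goes back to the near shore with the dwarf.
9. Ferryman goes to the far shore with the bard and the dwarf.

9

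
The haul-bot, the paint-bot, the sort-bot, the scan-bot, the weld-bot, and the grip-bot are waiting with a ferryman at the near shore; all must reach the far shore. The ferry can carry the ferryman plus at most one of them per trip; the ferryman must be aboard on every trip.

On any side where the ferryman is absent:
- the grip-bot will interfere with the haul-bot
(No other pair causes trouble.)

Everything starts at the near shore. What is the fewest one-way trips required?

Counting alone: the ferryman can take at most 1 across per trip to the far shore, so moving all 6 needs at least 6 loaded trips out, with a return between consecutive ones — at least 11 crossings.
The plan below uses exactly 11 crossings, so it is optimal:
1. Ferryman goes to the far shore with the haul-bot.
2. Ferryman goes back to the near shore alone.
3. Ferryman goes to the far shore with the paint-bot.
4. Ferryman goes back to the near shore alone.
5. Ferryman goes to the far shore with the sort-bot.
6. Ferryman goes back to the near shore alone.
7. Ferryman goes to the far shore with the scan-bot.
8. Ferryman goes back to the near shore alone.
9. Ferryman goes to the far shore with the weld-bot.
10. Ferryman goes back to the near shore alone.
11. Ferryman goes to the far shore with the grip-bot.

11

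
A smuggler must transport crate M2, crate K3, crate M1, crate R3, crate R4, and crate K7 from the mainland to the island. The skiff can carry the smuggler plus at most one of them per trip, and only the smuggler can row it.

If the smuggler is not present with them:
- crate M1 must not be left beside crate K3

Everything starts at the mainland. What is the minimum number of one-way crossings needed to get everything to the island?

11

Counting alone: the smuggler can take at most 1 across per trip to the island, so moving all 6 needs at least 6 loaded trips out, with a return between consecutive ones — at least 11 crossings.
The plan below uses exactly 11 crossings, so it is optimal:
1. Smuggler goes to the island with crate K3.
2. Smuggler goes back to the mainland alone.
3. Smuggler goes to the island with crate M2.
4. Smuggler goes back to the mainland alone.
5. Smuggler goes to the island with crate R3.
6. Smuggler goes back to the mainland alone.
7. Smuggler goes to the island with crate R4.
8. Smuggler goes back to the mainland alone.
9. Smuggler goes to the island with crate K7.
10. Smuggler goes back to the mainland alone.
11. Smuggler goes to the island with crate M1.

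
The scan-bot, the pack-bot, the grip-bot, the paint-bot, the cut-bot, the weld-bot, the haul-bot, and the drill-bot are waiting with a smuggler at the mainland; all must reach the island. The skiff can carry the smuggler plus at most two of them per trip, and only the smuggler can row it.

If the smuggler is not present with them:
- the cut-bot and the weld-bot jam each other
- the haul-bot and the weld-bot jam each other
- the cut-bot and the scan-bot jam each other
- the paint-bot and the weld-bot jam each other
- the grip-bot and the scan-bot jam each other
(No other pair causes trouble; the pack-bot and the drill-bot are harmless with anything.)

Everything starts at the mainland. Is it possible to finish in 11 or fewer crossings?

Yes

Yes — this plan uses 9 crossings (≤ 11):
1. Smuggler goes to the island with the scan-bot and the weld-bot.
2. Smuggler goes back to the mainland alone.
3. Smuggler goes to the island with the grip-bot and the pack-bot.
4. Smuggler goes back to the mainland with the scan-bot.
5. Smuggler goes to the island with the cut-bot and the paint-bot.
6. Smuggler goes back to the mainland with the weld-bot.
7. Smuggler goes to the island with the drill-bot and the haul-bot.
8. Smuggler goes back to the mainland alone.
9. Smuggler goes to the island with the scan-bot and the weld-bot.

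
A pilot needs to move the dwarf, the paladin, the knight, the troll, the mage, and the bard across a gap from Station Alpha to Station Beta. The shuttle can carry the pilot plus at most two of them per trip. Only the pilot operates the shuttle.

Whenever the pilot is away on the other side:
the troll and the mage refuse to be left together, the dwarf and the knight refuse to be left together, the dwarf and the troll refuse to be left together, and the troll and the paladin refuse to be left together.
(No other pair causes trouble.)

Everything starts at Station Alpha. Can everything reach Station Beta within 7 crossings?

Yes

Yes — this plan uses 7 crossings (≤ 7):
1. Pilot goes to Station Beta with the dwarf and the troll.
2. Pilot goes back to Station Alpha with the dwarf.
3. Pilot goes to Station Beta with the dwarf and the paladin.
4. Pilot goes back to Station Alpha with the troll.
5. Pilot goes to Station Beta with the bard and the mage.
6. Pilot goes back to Station Alpha alone.
7. Pilot goes to Station Beta with the knight and the troll.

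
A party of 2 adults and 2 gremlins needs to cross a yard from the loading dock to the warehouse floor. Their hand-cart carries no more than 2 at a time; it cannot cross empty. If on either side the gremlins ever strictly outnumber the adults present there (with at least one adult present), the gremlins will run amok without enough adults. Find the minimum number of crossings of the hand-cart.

5

Counting alone: each trip to the warehouse floor takes at most 2 across and each return brings at least 1 back, so after t trips out (and t−1 returns) at most 2t − (t−1) of the 4 are across; that first reaches 4 at t = 3, so at least 5 crossings are needed.
The plan below uses exactly 5 crossings, so it is optimal:
1. 2 gremlins → the warehouse floor.  (the loading dock: 2A 0G; the warehouse floor: 0A 2G)
2. 1 gremlin ← the loading dock.  (the loading dock: 2A 1G; the warehouse floor: 0A 1G)
3. 2 adults → the warehouse floor.  (the loading dock: 0A 1G; the warehouse floor: 2A 1G)
4. 1 gremlin ← the loading dock.  (the loading dock: 0A 2G; the warehouse floor: 2A 0G)
5. 2 gremlins → the warehouse floor.  (the loading dock: 0A 0G; the warehouse floor: 2A 2G)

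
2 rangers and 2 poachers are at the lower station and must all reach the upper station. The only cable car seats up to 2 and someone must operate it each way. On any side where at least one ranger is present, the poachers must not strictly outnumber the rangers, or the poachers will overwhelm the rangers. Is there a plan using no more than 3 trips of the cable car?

No

Counting alone: each trip to the upper station takes at most 2 across and each return brings at least 1 back, so after t trips out (and t−1 returns) at most 2t − (t−1) of the 4 are across; that first reaches 4 at t = 3, so at least 5 crossings are needed.
Since 3 < 5, 3 crossings cannot be enough. (The shortest complete plan in fact takes 5:)
1. 2 poachers → the upper station.  (the lower station: 2R 0P; the upper station: 0R 2P)
2. 1 poacher ← the lower station.  (the lower station: 2R 1P; the upper station: 0R 1P)
3. 2 rangers → the upper station.  (the lower station: 0R 1P; the upper station: 2R 1P)
4. 1 poacher ← the lower station.  (the lower station: 0R 2P; the upper station: 2R 0P)
5. 2 poachers → the upper station.  (the lower station: 0R 0P; the upper station: 2R 2P)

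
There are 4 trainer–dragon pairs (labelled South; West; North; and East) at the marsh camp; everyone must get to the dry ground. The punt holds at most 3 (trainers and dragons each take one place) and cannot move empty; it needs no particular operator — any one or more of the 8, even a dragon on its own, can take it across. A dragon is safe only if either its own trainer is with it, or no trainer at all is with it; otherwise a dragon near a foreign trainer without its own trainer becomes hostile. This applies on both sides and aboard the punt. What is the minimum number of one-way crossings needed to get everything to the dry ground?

9

Counting alone: each trip to the dry ground takes at most 3 across and each return brings at least 1 back, so after t trips out (and t−1 returns) at most 3t − (t−1) of the 8 are across; that first reaches 8 at t = 4, so at least 7 crossings are needed.
The safety rule pushes this higher. Following every safe sequence of crossings, the most of the 8 that can be at the dry ground as the punt arrives there on crossing 7 is 7 — never all 8.
So no plan with fewer than 9 crossings exists, and this one achieves 9:
1. dragon South and trainer South cross → the dry ground.
2. trainer South crosses ← the marsh camp.
3. dragon West, trainer South, and trainer West cross → the dry ground.
4. dragon South and trainer South cross ← the marsh camp.
5. trainer East, trainer North, and trainer South cross → the dry ground.
6. dragon West crosses ← the marsh camp.
7. dragon South and dragon West cross → the dry ground.
8. dragon South crosses ← the marsh camp.
9. dragon East, dragon North, and dragon South cross → the dry ground.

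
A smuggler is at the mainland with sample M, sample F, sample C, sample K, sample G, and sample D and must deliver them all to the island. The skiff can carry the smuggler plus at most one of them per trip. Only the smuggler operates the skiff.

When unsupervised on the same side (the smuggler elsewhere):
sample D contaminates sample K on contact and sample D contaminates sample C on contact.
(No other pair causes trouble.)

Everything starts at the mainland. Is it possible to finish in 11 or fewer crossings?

Counting alone: the smuggler can take at most 1 across per trip to the island, so moving all 6 needs at least 6 loaded trips out, with a return between consecutive ones — at least 11 crossings.
The safety rule pushes this higher. Following every safe sequence of crossings, the most of the 6 that can be at the island as the skiff arrives there on crossing 11 is 5 — never all 6.
So the move cannot be finished within 11 crossings. (The shortest complete plan takes 13:)
1. Smuggler goes to the island with sample D.
2. Smuggler goes back to the mainland alone.
3. Smuggler goes to the island with sample M.
4. Smuggler goes back to the mainland alone.
5. Smuggler goes to the island with sample F.
6. Smuggler goes back to the mainland alone.
7. Smuggler goes to the island with sample C.
8. Smuggler goes back to the mainland with sample D.
9. Smuggler goes to the island with sample K.
10. Smuggler goes back to the mainland alone.
11. Smuggler goes to the island with sample G.
12. Smuggler goes back to the mainland alone.
13. Smuggler goes to the island with sample D.

No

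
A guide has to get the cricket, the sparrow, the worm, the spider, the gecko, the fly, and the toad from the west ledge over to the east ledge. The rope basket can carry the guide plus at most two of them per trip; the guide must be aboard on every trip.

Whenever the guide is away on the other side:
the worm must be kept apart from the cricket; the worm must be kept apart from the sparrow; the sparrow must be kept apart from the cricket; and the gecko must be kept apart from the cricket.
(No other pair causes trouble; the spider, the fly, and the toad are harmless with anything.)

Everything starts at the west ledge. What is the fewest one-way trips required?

Counting alone: the guide can take at most 2 across per trip to the east ledge, so moving all 7 needs at least 4 loaded trips out, with a return between consecutive ones — at least 7 crossings.
The safety rule pushes this higher. Following every safe sequence of crossings, the most of the 7 that can be at the east ledge as the rope basket arrives there on crossings 7, 9 is 5, 6 respectively — never all 7.
So no plan with fewer than 11 crossings exists, and this one achieves 11:
1. Guide goes to the east ledge with the cricket and the sparrow.  [the west ledge: the fly, the gecko, the spider, the toad, the worm | the east ledge: the cricket, the sparrow]
2. Guide goes back to the west ledge with the cricket.  [the west ledge: the cricket, the fly, the gecko, the spider, the toad, the worm | the east ledge: the sparrow]
3. Guide goes to the east ledge with the cricket and the spider.  [the west ledge: the fly, the gecko, the toad, the worm | the east ledge: the cricket, the sparrow, the spider]
4. Guide goes back to the west ledge with the cricket.  [the west ledge: the cricket, the fly, the gecko, the toad, the worm | the east ledge: the sparrow, the spider]
5. Guide goes to the east ledge with the cricket and the gecko.  [the west ledge: the fly, the toad, the worm | the east ledge: the cricket, the gecko, the sparrow, the spider]
6. Guide goes back to the west ledge with the cricket.  [the west ledge: the cricket, the fly, the toad, the worm | the east ledge: the gecko, the sparrow, the spider]
7. Guide goes to the east ledge with the cricket and the fly.  [the west ledge: the toad, the worm | the east ledge: the cricket, the fly, the gecko, the sparrow, the spider]
8. Guide goes back to the west ledge with the cricket.  [the west ledge: the cricket, the toad, the worm | the east ledge: the fly, the gecko, the sparrow, the spider]
9. Guide goes to the east ledge with the cricket and the toad.  [the west ledge: the worm | the east ledge: the cricket, the fly, the gecko, the sparrow, the spider, the toad]
10. Guide goes back to the west ledge with the cricket.  [the west ledge: the cricket, the worm | the east ledge: the fly, the gecko, the sparrow, the spider, the toad]
11. Guide goes to the east ledge with the cricket and the worm.  [the west ledge: — | the east ledge: the cricket, the fly, the gecko, the sparrow, the spider, the toad, the worm]

11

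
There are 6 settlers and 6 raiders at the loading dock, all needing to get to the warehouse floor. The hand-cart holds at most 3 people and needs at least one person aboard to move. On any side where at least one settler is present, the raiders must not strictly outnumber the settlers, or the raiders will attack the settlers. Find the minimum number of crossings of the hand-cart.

Following every safe sequence of crossings from the start, the most of the 12 that can be at the warehouse floor as the hand-cart arrives there on crossings 1, 3, 5 is 3, 5, 6 respectively; the best ever achieved is 6 of 12.
From crossing 7 on, no configuration arises that was not already reachable earlier: only 17 distinct safe configurations (who is on which side, and where the hand-cart is) can ever be reached, none of them has everyone across, and every continuation just revisits them. They are: 0 settlers + 0 raiders across (hand-cart back at the start); 0 settlers + 1 raider across (hand-cart there); 0 settlers + 1 raider across (hand-cart back at the start); 0 settlers + 2 raiders across (hand-cart there); 0 settlers + 2 raiders across (hand-cart back at the start); 0 settlers + 3 raiders across (hand-cart there); 0 settlers + 3 raiders across (hand-cart back at the start); 0 settlers + 4 raiders across (hand-cart there); 0 settlers + 4 raiders across (hand-cart back at the start); 0 settlers + 5 raiders across (hand-cart there); 0 settlers + 5 raiders across (hand-cart back at the start); 0 settlers + 6 raiders across (hand-cart there); 1 settler + 1 raider across (hand-cart there); 1 settler + 1 raider across (hand-cart back at the start); 2 settlers + 2 raiders across (hand-cart there); 2 settlers + 2 raiders across (hand-cart back at the start); 3 settlers + 3 raiders across (hand-cart there). So no valid plan exists.

impossible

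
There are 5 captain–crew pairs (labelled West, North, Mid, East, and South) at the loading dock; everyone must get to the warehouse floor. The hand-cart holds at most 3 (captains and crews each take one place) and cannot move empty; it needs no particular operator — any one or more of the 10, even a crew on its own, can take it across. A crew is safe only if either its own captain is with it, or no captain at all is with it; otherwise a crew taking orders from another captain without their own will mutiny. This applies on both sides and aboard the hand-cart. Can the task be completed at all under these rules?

1. captain West and crew West cross → the warehouse floor.
2. captain West crosses ← the loading dock.
3. crew East, crew Mid, and crew North cross → the warehouse floor.
4. crew West crosses ← the loading dock.
5. captain East, captain Mid, and captain North cross → the warehouse floor.
6. captain North and crew North cross ← the loading dock.
7. captain North, captain South, and captain West cross → the warehouse floor.
8. crew Mid crosses ← the loading dock.
9. crew North and crew West cross → the warehouse floor.
10. crew West crosses ← the loading dock.
11. crew Mid, crew South, and crew West cross → the warehouse floor.

Yes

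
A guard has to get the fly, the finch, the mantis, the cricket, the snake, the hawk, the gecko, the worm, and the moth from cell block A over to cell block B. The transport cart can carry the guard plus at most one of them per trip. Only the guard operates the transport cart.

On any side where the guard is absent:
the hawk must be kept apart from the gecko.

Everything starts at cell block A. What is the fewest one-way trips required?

Counting alone: the guard can take at most 1 across per trip to cell block B, so moving all 9 needs at least 9 loaded trips out, with a return between consecutive ones — at least 17 crossings.
The plan below uses exactly 17 crossings, so it is optimal:
1. Guard goes to cell block B with the hawk.  [cell block A: the cricket, the finch, the fly, the gecko, the mantis, the moth, the snake, the worm | cell block B: the hawk]
2. Guard goes back to cell block A alone.  [cell block A: the cricket, the finch, the fly, the gecko, the mantis, the moth, the snake, the worm | cell block B: the hawk]
3. Guard goes to cell block B with the fly.  [cell block A: the cricket, the finch, the gecko, the mantis, the moth, the snake, the worm | cell block B: the fly, the hawk]
4. Guard goes back to cell block A alone.  [cell block A: the cricket, the finch, the gecko, the mantis, the moth, the snake, the worm | cell block B: the fly, the hawk]
5. Guard goes to cell block B with the finch.  [cell block A: the cricket, the gecko, the mantis, the moth, the snake, the worm | cell block B: the finch, the fly, the hawk]
6. Guard goes back to cell block A alone.  [cell block A: the cricket, the gecko, the mantis, the moth, the snake, the worm | cell block B: the finch, the fly, the hawk]
7. Guard goes to cell block B with the mantis.  [cell block A: the cricket, the gecko, the moth, the snake, the worm | cell block B: the finch, the fly, the hawk, the mantis]
8. Guard goes back to cell block A alone.  [cell block A: the cricket, the gecko, the moth, the snake, the worm | cell block B: the finch, the fly, the hawk, the mantis]
9. Guard goes to cell block B with the cricket.  [cell block A: the gecko, the moth, the snake, the worm | cell block B: the cricket, the finch, the fly, the hawk, the mantis]
10. Guard goes back to cell block A alone.  [cell block A: the gecko, the moth, the snake, the worm | cell block B: the cricket, the finch, the fly, the hawk, the mantis]
11. Guard goes to cell block B with the snake.  [cell block A: the gecko, the moth, the worm | cell block B: the cricket, the finch, the fly, the hawk, the mantis, the snake]
12. Guard goes back to cell block A alone.  [cell block A: the gecko, the moth, the worm | cell block B: the cricket, the finch, the fly, the hawk, the mantis, the snake]
13. Guard goes to cell block B with the worm.  [cell block A: the gecko, the moth | cell block B: the cricket, the finch, the fly, the hawk, the mantis, the snake, the worm]
14. Guard goes back to cell block A alone.  [cell block A: the gecko, the moth | cell block B: the cricket, the finch, the fly, the hawk, the mantis, the snake, the worm]
15. Guard goes to cell block B with the moth.  [cell block A: the gecko | cell block B: the cricket, the finch, the fly, the hawk, the mantis, the moth, the snake, the worm]
16. Guard goes back to cell block A alone.  [cell block A: the gecko | cell block B: the cricket, the finch, the fly, the hawk, the mantis, the moth, the snake, the worm]
17. Guard goes to cell block B with the gecko.  [cell block A: — | cell block B: the cricket, the finch, the fly, the gecko, the hawk, the mantis, the moth, the snake, the worm]

17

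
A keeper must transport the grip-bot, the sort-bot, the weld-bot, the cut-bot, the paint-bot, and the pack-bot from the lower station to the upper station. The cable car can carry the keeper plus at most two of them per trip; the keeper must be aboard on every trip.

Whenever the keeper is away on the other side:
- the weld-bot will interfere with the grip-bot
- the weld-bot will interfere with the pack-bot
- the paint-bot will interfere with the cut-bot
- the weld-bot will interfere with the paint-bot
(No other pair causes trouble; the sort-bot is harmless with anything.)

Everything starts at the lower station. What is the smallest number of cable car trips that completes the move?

Counting alone: the keeper can take at most 2 across per trip to the upper station, so moving all 6 needs at least 3 loaded trips out, with a return between consecutive ones — at least 5 crossings.
The safety rule pushes this higher. Following every safe sequence of crossings, the most of the 6 that can be at the upper station as the cable car arrives there on crossing 5 is 5 — never all 6.
So no plan with fewer than 7 crossings exists, and this one achieves 7:
1. Keeper goes to the upper station with the cut-bot and the weld-bot.  [the lower station: the grip-bot, the pack-bot, the paint-bot, the sort-bot | the upper station: the cut-bot, the weld-bot]
2. Keeper goes back to the lower station alone.  [the lower station: the grip-bot, the pack-bot, the paint-bot, the sort-bot | the upper station: the cut-bot, the weld-bot]
3. Keeper goes to the upper station with the sort-bot.  [the lower station: the grip-bot, the pack-bot, the paint-bot | the upper station: the cut-bot, the sort-bot, the weld-bot]
4. Keeper goes back to the lower station alone.  [the lower station: the grip-bot, the pack-bot, the paint-bot | the upper station: the cut-bot, the sort-bot, the weld-bot]
5. Keeper goes to the upper station with the grip-bot and the pack-bot.  [the lower station: the paint-bot | the upper station: the cut-bot, the grip-bot, the pack-bot, the sort-bot, the weld-bot]
6. Keeper goes back to the lower station with the weld-bot.  [the lower station: the paint-bot, the weld-bot | the upper station: the cut-bot, the grip-bot, the pack-bot, the sort-bot]
7. Keeper goes to the upper station with the paint-bot and the weld-bot.  [the lower station: — | the upper station: the cut-bot, the grip-bot, the pack-bot, the paint-bot, the sort-bot, the weld-bot]

7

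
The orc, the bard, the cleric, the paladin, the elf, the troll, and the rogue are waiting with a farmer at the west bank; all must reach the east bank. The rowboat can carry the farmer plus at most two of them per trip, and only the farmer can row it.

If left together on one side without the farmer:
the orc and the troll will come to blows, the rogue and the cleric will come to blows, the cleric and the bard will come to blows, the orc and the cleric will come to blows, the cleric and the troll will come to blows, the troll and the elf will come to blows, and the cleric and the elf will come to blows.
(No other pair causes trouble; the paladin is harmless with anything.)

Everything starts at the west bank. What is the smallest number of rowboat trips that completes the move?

11

Counting alone: the farmer can take at most 2 across per trip to the east bank, so moving all 7 needs at least 4 loaded trips out, with a return between consecutive ones — at least 7 crossings.
The safety rule pushes this higher. Following every safe sequence of crossings, the most of the 7 that can be at the east bank as the rowboat arrives there on crossings 7, 9 is 5, 6 respectively — never all 7.
So no plan with fewer than 11 crossings exists, and this one achieves 11:
1. Farmer goes to the east bank with the cleric and the troll.
2. Farmer goes back to the west bank with the cleric.
3. Farmer goes to the east bank with the bard and the cleric.
4. Farmer goes back to the west bank with the cleric.
5. Farmer goes to the east bank with the cleric and the paladin.
6. Farmer goes back to the west bank with the cleric.
7. Farmer goes to the east bank with the cleric and the rogue.
8. Farmer goes back to the west bank with the cleric.
9. Farmer goes to the east bank with the elf and the orc.
10. Farmer goes back to the west bank with the troll.
11. Farmer goes to the east bank with the cleric and the troll.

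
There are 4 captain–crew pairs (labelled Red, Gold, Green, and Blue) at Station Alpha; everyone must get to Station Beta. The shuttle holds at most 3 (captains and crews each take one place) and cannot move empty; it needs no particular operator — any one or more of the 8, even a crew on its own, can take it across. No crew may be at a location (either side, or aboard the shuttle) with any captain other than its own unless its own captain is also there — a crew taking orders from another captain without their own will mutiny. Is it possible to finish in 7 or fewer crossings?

No

Counting alone: each trip to Station Beta takes at most 3 across and each return brings at least 1 back, so after t trips out (and t−1 returns) at most 3t − (t−1) of the 8 are across; that first reaches 8 at t = 4, so at least 7 crossings are needed.
The safety rule pushes this higher. Following every safe sequence of crossings, the most of the 8 that can be at Station Beta as the shuttle arrives there on crossing 7 is 7 — never all 8.
So the move cannot be finished within 7 crossings. (The shortest complete plan takes 9:)
1. captain Red and crew Red cross → Station Beta.
2. captain Red crosses ← Station Alpha.
3. captain Gold, captain Red, and crew Gold cross → Station Beta.
4. captain Red and crew Red cross ← Station Alpha.
5. captain Blue, captain Green, and captain Red cross → Station Beta.
6. crew Gold crosses ← Station Alpha.
7. crew Gold and crew Red cross → Station Beta.
8. crew Red crosses ← Station Alpha.
9. crew Blue, crew Green, and crew Red cross → Station Beta.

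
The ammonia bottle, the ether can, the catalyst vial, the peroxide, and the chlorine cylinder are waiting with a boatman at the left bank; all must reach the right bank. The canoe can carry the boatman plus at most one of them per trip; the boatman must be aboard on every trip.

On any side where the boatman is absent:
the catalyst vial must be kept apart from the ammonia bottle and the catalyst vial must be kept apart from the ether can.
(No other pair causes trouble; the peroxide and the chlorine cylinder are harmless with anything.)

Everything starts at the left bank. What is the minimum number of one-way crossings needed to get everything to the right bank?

11

Counting alone: the boatman can take at most 1 across per trip to the right bank, so moving all 5 needs at least 5 loaded trips out, with a return between consecutive ones — at least 9 crossings.
The safety rule pushes this higher. Following every safe sequence of crossings, the most of the 5 that can be at the right bank as the canoe arrives there on crossing 9 is 4 — never all 5.
So no plan with fewer than 11 crossings exists, and this one achieves 11:
1. Boatman goes to the right bank with the catalyst vial.  [the left bank: the ammonia bottle, the chlorine cylinder, the ether can, the peroxide | the right bank: the catalyst vial]
2. Boatman goes back to the left bank alone.  [the left bank: the ammonia bottle, the chlorine cylinder, the ether can, the peroxide | the right bank: the catalyst vial]
3. Boatman goes to the right bank with the ammonia bottle.  [the left bank: the chlorine cylinder, the ether can, the peroxide | the right bank: the ammonia bottle, the catalyst vial]
4. Boatman goes back to the left bank with the catalyst vial.  [the left bank: the catalyst vial, the chlorine cylinder, the ether can, the peroxide | the right bank: the ammonia bottle]
5. Boatman goes to the right bank with the ether can.  [the left bank: the catalyst vial, the chlorine cylinder, the peroxide | the right bank: the ammonia bottle, the ether can]
6. Boatman goes back to the left bank alone.  [the left bank: the catalyst vial, the chlorine cylinder, the peroxide | the right bank: the ammonia bottle, the ether can]
7. Boatman goes to the right bank with the peroxide.  [the left bank: the catalyst vial, the chlorine cylinder | the right bank: the ammonia bottle, the ether can, the peroxide]
8. Boatman goes back to the left bank alone.  [the left bank: the catalyst vial, the chlorine cylinder | the right bank: the ammonia bottle, the ether can, the peroxide]
9. Boatman goes to the right bank with the chlorine cylinder.  [the left bank: the catalyst vial | the right bank: the ammonia bottle, the chlorine cylinder, the ether can, the peroxide]
10. Boatman goes back to the left bank alone.  [the left bank: the catalyst vial | the right bank: the ammonia bottle, the chlorine cylinder, the ether can, the peroxide]
11. Boatman goes to the right bank with the catalyst vial.  [the left bank: — | the right bank: the ammonia bottle, the catalyst vial, the chlorine cylinder, the ether can, the peroxide]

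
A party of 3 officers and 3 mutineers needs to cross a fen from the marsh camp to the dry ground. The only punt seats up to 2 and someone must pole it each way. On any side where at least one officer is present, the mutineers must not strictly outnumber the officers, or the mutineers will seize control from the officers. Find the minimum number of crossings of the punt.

Counting alone: each trip to the dry ground takes at most 2 across and each return brings at least 1 back, so after t trips out (and t−1 returns) at most 2t − (t−1) of the 6 are across; that first reaches 6 at t = 5, so at least 9 crossings are needed.
The safety rule pushes this higher. Following every safe sequence of crossings, the most of the 6 that can be at the dry ground as the punt arrives there on crossing 9 is 5 — never all 6.
So no plan with fewer than 11 crossings exists, and this one achieves 11:
1. 2 mutineers → the dry ground.  (the marsh camp: 3O 1M; the dry ground: 0O 2M)
2. 1 mutineer ← the marsh camp.  (the marsh camp: 3O 2M; the dry ground: 0O 1M)
3. 2 mutineers → the dry ground.  (the marsh camp: 3O 0M; the dry ground: 0O 3M)
4. 1 mutineer ← the marsh camp.  (the marsh camp: 3O 1M; the dry ground: 0O 2M)
5. 2 officers → the dry ground.  (the marsh camp: 1O 1M; the dry ground: 2O 2M)
6. 1 officer and 1 mutineer ← the marsh camp.  (the marsh camp: 2O 2M; the dry ground: 1O 1M)
7. 2 officers → the dry ground.  (the marsh camp: 0O 2M; the dry ground: 3O 1M)
8. 1 mutineer ← the marsh camp.  (the marsh camp: 0O 3M; the dry ground: 3O 0M)
9. 2 mutineers → the dry ground.  (the marsh camp: 0O 1M; the dry ground: 3O 2M)
10. 1 mutineer ← the marsh camp.  (the marsh camp: 0O 2M; the dry ground: 3O 1M)
11. 2 mutineers → the dry ground.  (the marsh camp: 0O 0M; the dry ground: 3O 3M)

11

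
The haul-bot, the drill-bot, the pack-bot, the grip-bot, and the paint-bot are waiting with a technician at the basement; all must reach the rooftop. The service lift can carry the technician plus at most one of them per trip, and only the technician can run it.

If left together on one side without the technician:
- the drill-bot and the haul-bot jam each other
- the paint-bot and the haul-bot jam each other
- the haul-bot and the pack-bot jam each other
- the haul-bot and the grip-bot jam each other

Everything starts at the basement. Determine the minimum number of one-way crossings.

Following every safe sequence of crossings from the start, the most of the 5 that can be at the rooftop as the service lift arrives there on crossings 1, 3 is 1, 2 respectively; the best ever achieved is 2 of 5.
From crossing 5 on, no configuration arises that was not already reachable earlier: only 11 distinct safe configurations (who is on which side, and where the service lift is) can ever be reached, none of them has everyone across, and every continuation just revisits them. So no valid plan exists.

impossible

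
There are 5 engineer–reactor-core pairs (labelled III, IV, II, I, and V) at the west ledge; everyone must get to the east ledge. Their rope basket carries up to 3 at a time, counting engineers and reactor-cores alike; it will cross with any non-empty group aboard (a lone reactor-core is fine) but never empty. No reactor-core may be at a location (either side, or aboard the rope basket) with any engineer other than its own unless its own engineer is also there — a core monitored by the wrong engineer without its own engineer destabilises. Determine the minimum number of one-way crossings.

11

Counting alone: each trip to the east ledge takes at most 3 across and each return brings at least 1 back, so after t trips out (and t−1 returns) at most 3t − (t−1) of the 10 are across; that first reaches 10 at t = 5, so at least 9 crossings are needed.
The safety rule pushes this higher. Following every safe sequence of crossings, the most of the 10 that can be at the east ledge as the rope basket arrives there on crossing 9 is 9 — never all 10.
So no plan with fewer than 11 crossings exists, and this one achieves 11:
1. engineer III and reactor-core III cross → the east ledge.
2. engineer III crosses ← the west ledge.
3. reactor-core I, reactor-core II, and reactor-core IV cross → the east ledge.
4. reactor-core III crosses ← the west ledge.
5. engineer I, engineer II, and engineer IV cross → the east ledge.
6. engineer IV and reactor-core IV cross ← the west ledge.
7. engineer III, engineer IV, and engineer V cross → the east ledge.
8. reactor-core II crosses ← the west ledge.
9. reactor-core III and reactor-core IV cross → the east ledge.
10. reactor-core III crosses ← the west ledge.
11. reactor-core II, reactor-core III, and reactor-core V cross → the east ledge.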